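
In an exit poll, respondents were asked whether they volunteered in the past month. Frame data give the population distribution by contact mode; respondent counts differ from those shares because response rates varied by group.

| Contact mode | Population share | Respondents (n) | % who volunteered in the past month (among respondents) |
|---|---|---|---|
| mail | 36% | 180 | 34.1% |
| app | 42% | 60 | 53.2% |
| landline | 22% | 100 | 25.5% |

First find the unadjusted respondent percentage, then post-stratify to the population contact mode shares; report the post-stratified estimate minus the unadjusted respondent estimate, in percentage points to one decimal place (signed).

+5.3 percentage points

Unadjusted (pooled respondent) estimate weights by respondent counts:
  (180/340)×34.1 + (60/340)×53.2 + (100/340)×25.5 = 34.9412%
Post-stratified estimate weights by population shares:
  0.36×34.1 + 0.42×53.2 + 0.22×25.5 = 40.23%
Difference = 40.23 − 34.9412 = 5.2888 pp.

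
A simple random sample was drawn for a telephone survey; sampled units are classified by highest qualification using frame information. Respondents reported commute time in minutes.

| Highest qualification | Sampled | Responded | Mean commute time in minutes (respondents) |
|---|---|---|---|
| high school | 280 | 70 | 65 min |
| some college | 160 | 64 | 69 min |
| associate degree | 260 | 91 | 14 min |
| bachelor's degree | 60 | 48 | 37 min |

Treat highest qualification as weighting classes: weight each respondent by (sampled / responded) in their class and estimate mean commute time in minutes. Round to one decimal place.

Response rates by class: high school 70/280 = 25%, some college 64/160 = 40%, associate degree 91/260 = 35%, bachelor's degree 48/60 = 80%.
With weight = n_sampled/n_responded per class, the weighted class total is n_sampled:
  high school: 280 × 65 = 18,200
  some college: 160 × 69 = 11,040
  associate degree: 260 × 14 = 3640
  bachelor's degree: 60 × 37 = 2220
Adjusted estimate = 35,100 / 760 = 46.1842 → 46.2.

46.2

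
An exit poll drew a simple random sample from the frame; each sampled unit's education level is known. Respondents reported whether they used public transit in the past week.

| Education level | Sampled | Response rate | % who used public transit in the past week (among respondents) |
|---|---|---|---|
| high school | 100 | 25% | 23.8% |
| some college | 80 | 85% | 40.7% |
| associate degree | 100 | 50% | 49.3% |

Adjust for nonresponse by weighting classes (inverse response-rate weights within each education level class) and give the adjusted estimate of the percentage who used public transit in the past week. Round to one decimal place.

37.7%

Weighting each respondent by the inverse class response rate inflates each class back to its sampled size, so the class weight is n_sampled:
  high school: 100 × 23.8 = 2380
  some college: 80 × 40.7 = 3256
  associate degree: 100 × 49.3 = 4930
Adjusted estimate = 10,566 / 280 = 37.7357 → 37.7%.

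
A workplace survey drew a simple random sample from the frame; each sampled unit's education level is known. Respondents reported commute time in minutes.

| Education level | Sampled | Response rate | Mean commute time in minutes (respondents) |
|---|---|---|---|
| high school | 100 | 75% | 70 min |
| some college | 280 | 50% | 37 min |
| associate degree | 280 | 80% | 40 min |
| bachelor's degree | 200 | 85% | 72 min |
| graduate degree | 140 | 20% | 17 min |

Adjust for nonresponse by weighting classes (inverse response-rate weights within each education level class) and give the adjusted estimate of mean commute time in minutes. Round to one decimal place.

45.3

Each respondent's weight = sampled/responded in their class; summing within a class gives n_sampled, so:
  high school: 100 × 70 = 7000
  some college: 280 × 37 = 10,360
  associate degree: 280 × 40 = 11,200
  bachelor's degree: 200 × 72 = 14,400
  graduate degree: 140 × 17 = 2380
Adjusted estimate = 45,340 / 1,000 = 45.34 → 45.3.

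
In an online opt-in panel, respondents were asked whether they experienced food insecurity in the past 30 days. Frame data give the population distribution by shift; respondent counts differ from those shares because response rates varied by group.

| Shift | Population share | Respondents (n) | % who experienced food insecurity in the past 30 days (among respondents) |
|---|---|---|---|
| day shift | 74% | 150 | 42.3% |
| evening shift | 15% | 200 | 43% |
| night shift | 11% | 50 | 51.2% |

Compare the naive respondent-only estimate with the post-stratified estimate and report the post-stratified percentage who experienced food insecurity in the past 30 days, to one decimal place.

43.4%

Unadjusted (pooled respondent) estimate weights by respondent counts:
  (150/400)×42.3 + (200/400)×43 + (50/400)×51.2 = 43.7625%
Post-stratifying to population shares instead:
  0.74×42.3 + 0.15×43 + 0.11×51.2 = 43.384%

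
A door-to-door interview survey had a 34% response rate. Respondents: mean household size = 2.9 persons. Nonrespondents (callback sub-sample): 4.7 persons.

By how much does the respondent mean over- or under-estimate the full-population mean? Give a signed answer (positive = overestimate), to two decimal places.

Nonresponse fraction = 1 − 0.34 = 0.66.
Bias = (nonresponse fraction) × (respondent mean − nonrespondent mean)
     = 0.66 × (2.9 − 4.7) = 0.66 × -1.8 = -1.188.

-1.19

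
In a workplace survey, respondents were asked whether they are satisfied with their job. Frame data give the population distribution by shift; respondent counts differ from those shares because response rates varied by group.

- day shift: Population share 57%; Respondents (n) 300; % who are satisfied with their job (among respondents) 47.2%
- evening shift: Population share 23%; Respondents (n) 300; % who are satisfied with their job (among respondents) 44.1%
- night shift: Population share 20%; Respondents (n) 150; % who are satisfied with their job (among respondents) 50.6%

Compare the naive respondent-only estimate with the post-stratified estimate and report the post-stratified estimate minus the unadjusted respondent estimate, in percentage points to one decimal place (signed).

Without adjustment, the pooled respondent share is:
  (300/750)×47.2 + (300/750)×44.1 + (150/750)×50.6 = 46.64%
Post-stratified estimate weights by population shares:
  0.57×47.2 + 0.23×44.1 + 0.2×50.6 = 47.167%
Difference = 47.167 − 46.64 = 0.527 pp.

+0.5 percentage points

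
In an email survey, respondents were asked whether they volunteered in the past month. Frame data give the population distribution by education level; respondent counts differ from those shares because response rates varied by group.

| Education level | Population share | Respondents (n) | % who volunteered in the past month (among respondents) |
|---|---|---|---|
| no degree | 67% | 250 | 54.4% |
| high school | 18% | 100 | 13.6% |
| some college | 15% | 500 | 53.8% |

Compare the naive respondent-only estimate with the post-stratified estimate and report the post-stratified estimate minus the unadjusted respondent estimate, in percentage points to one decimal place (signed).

-2.3 percentage points

Naive respondent-only estimate (weights = respondent counts):
  (250/850)×54.4 + (100/850)×13.6 + (500/850)×53.8 = 49.2471%
Reweighting by population education level shares:
  0.67×54.4 + 0.18×13.6 + 0.15×53.8 = 46.966%
Difference = 46.966 − 49.2471 = -2.2811 pp.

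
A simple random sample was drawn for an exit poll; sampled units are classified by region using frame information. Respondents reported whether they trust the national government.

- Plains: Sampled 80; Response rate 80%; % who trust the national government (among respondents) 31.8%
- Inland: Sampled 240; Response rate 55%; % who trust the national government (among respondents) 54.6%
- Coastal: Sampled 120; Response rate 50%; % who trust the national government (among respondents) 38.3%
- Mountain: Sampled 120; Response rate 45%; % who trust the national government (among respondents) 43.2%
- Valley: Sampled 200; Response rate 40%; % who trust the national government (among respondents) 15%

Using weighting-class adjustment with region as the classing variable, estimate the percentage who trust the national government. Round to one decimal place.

Inverse-response-rate weighting restores each class to its sampled count, so class totals weight by n_sampled:
  Plains: 80 × 31.8 = 2544
  Inland: 240 × 54.6 = 13,104
  Coastal: 120 × 38.3 = 4596
  Mountain: 120 × 43.2 = 5184
  Valley: 200 × 15 = 3000
Adjusted estimate = 28,428 / 760 = 37.4053 → 37.4%.

37.4%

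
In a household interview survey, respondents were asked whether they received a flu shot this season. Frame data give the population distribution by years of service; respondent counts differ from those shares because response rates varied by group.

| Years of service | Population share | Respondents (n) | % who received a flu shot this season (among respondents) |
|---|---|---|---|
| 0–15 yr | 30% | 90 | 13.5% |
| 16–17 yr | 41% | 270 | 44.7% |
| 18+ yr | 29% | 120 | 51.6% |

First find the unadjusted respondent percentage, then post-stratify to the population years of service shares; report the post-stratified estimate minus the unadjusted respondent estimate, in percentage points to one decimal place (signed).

-3.2 percentage points

Without adjustment, the pooled respondent share is:
  (90/480)×13.5 + (270/480)×44.7 + (120/480)×51.6 = 40.575%
Post-stratified estimate weights by population shares:
  0.3×13.5 + 0.41×44.7 + 0.29×51.6 = 37.341%
Difference = 37.341 − 40.575 = -3.234 pp.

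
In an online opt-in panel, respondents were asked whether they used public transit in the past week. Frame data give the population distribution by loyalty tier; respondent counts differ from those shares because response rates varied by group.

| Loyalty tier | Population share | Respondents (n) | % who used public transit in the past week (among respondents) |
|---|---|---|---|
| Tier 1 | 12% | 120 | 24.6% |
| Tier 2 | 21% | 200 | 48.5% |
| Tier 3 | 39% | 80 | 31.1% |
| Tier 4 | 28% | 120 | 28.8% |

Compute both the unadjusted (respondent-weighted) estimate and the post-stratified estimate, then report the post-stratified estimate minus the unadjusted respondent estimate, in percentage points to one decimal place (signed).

-2.4 percentage points

Unadjusted (pooled respondent) estimate weights by respondent counts:
  (120/520)×24.6 + (200/520)×48.5 + (80/520)×31.1 + (120/520)×28.8 = 35.7615%
Reweighting by population loyalty tier shares:
  0.12×24.6 + 0.21×48.5 + 0.39×31.1 + 0.28×28.8 = 33.33%
Difference = 33.33 − 35.7615 = -2.4315 pp.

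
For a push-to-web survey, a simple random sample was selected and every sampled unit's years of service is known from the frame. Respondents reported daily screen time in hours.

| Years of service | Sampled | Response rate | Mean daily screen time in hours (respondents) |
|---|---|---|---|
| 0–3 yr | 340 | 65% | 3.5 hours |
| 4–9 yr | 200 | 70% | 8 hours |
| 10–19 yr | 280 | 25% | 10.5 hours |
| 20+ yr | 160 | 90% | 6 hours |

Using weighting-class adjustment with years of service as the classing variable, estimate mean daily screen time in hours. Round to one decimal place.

6.8

Weighting each respondent by the inverse class response rate inflates each class back to its sampled size, so the class weight is n_sampled:
  0–3 yr: 340 × 3.5 = 1190
  4–9 yr: 200 × 8 = 1600
  10–19 yr: 280 × 10.5 = 2940
  20+ yr: 160 × 6 = 960
Adjusted estimate = 6690 / 980 = 6.82653 → 6.8.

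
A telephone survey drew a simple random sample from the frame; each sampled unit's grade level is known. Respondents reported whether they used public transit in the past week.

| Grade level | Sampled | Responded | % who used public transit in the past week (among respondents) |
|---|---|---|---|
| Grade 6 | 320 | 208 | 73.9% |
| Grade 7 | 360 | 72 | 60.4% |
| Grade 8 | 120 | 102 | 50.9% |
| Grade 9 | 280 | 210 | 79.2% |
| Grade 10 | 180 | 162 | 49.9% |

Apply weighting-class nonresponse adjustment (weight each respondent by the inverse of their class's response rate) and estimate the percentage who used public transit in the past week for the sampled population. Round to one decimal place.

Response rates by class: Grade 6 208/320 = 65%, Grade 7 72/360 = 20%, Grade 8 102/120 = 85%, Grade 9 210/280 = 75%, Grade 10 162/180 = 90%.
Inverse-response-rate weighting restores each class to its sampled count, so class totals weight by n_sampled:
  Grade 6: 320 × 73.9 = 23,648
  Grade 7: 360 × 60.4 = 21,744
  Grade 8: 120 × 50.9 = 6108
  Grade 9: 280 × 79.2 = 22,176
  Grade 10: 180 × 49.9 = 8982
Adjusted estimate = 82,658 / 1,260 = 65.6016 → 65.6%.

65.6%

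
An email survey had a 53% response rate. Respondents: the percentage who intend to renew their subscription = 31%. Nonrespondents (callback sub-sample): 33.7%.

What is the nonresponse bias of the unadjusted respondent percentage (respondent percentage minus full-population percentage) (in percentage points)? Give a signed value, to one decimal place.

-1.3 percentage points

Nonresponse fraction = 1 − 0.53 = 0.47.
Bias = (nonresponse fraction) × (respondent percentage − nonrespondent percentage)
     = 0.47 × (31 − 33.7) = 0.47 × -2.7 = -1.269.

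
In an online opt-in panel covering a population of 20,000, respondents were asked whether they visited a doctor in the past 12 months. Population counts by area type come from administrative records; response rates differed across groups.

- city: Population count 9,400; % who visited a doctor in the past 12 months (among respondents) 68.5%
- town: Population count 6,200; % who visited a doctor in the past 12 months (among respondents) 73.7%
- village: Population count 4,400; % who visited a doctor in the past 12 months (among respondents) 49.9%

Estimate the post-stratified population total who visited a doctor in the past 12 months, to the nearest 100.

Apply each group's respondent rate to its population count:
  city: 9,400 × 68.5% = 6439
  town: 6,200 × 73.7% = 4569.4
  village: 4,400 × 49.9% = 2195.6
Estimated total = 13,204 → 13,200.

13,200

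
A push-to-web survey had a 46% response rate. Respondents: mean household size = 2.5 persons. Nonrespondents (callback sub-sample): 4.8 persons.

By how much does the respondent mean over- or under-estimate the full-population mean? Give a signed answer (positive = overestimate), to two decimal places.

Nonresponse fraction = 1 − 0.46 = 0.54.
Bias = (nonresponse fraction) × (respondent mean − nonrespondent mean)
     = 0.54 × (2.5 − 4.8) = 0.54 × -2.3 = -1.242.

-1.24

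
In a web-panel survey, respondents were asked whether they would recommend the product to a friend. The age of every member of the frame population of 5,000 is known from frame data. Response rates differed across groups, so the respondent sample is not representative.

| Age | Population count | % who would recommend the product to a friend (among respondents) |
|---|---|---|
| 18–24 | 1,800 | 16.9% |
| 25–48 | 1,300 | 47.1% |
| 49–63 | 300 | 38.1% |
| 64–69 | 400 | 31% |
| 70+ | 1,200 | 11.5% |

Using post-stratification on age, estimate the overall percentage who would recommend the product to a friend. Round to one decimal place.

Post-stratification weights by population share, not respondent share:
  18–24: (1,800/5,000) × 16.9 = 6.084
  25–48: (1,300/5,000) × 47.1 = 12.246
  49–63: (300/5,000) × 38.1 = 2.286
  64–69: (400/5,000) × 31 = 2.48
  70+: (1,200/5,000) × 11.5 = 2.76
Post-stratified estimate = 25.856 → 25.9%.

25.9%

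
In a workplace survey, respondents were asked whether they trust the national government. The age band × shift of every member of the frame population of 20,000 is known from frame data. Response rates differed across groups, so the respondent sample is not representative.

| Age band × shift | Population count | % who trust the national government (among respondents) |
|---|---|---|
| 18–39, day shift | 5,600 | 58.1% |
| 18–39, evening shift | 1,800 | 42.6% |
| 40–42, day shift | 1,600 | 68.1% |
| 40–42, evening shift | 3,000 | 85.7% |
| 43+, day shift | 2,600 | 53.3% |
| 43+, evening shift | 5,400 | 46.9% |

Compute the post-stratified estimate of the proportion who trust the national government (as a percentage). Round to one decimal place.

Each cell contributes population-share × respondent value:
  18–39, day shift: (5,600/20,000) × 58.1 = 16.268
  18–39, evening shift: (1,800/20,000) × 42.6 = 3.834
  40–42, day shift: (1,600/20,000) × 68.1 = 5.448
  40–42, evening shift: (3,000/20,000) × 85.7 = 12.855
  43+, day shift: (2,600/20,000) × 53.3 = 6.929
  43+, evening shift: (5,400/20,000) × 46.9 = 12.663
Post-stratified estimate = 57.997 → 58.0%.

58.0%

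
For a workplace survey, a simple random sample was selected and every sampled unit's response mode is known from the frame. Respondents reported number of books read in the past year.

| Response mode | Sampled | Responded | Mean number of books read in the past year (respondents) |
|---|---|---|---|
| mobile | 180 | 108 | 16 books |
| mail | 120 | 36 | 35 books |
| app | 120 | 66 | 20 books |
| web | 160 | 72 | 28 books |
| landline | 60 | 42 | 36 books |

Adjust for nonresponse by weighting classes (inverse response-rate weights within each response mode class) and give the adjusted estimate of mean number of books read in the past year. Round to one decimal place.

Class response rates: mobile 108/180 = 60%, mail 36/120 = 30%, app 66/120 = 55%, web 72/160 = 45%, landline 42/60 = 70%.
Each respondent's weight = sampled/responded in their class; summing within a class gives n_sampled, so:
  mobile: 180 × 16 = 2880
  mail: 120 × 35 = 4200
  app: 120 × 20 = 2400
  web: 160 × 28 = 4480
  landline: 60 × 36 = 2160
Adjusted estimate = 16,120 / 640 = 25.1875 → 25.2.

25.2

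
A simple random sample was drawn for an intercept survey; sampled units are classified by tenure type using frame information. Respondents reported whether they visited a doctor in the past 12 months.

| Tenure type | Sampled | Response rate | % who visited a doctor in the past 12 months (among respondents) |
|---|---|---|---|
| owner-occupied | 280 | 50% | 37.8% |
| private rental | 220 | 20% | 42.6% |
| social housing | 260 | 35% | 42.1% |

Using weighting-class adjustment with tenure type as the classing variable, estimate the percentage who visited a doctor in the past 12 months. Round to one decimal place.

40.7%

With weight = n_sampled/n_responded per class, the weighted class total is n_sampled:
  owner-occupied: 280 × 37.8 = 10,584
  private rental: 220 × 42.6 = 9372
  social housing: 260 × 42.1 = 10,946
Adjusted estimate = 30,902 / 760 = 40.6605 → 40.7%.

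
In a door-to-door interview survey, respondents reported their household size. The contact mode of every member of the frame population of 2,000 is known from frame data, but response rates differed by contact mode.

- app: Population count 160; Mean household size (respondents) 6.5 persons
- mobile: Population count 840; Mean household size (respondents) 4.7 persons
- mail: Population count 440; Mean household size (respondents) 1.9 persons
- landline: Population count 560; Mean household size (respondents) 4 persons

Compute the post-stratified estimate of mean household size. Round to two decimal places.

4.03

Post-stratification weights by population share, not respondent share:
  app: (160/2,000) × 6.5 = 0.52
  mobile: (840/2,000) × 4.7 = 1.974
  mail: (440/2,000) × 1.9 = 0.418
  landline: (560/2,000) × 4 = 1.12
Post-stratified estimate = 4.032 → 4.03.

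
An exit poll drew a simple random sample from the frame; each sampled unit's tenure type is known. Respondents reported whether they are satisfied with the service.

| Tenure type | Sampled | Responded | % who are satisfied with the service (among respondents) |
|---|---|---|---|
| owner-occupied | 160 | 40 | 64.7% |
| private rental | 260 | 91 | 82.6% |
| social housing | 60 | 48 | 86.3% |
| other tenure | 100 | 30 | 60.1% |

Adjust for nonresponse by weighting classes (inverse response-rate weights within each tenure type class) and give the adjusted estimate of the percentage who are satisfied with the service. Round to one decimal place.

Response rates by class: owner-occupied 40/160 = 25%, private rental 91/260 = 35%, social housing 48/60 = 80%, other tenure 30/100 = 30%.
Weighting each respondent by the inverse class response rate inflates each class back to its sampled size, so the class weight is n_sampled:
  owner-occupied: 160 × 64.7 = 10,352
  private rental: 260 × 82.6 = 21,476
  social housing: 60 × 86.3 = 5178
  other tenure: 100 × 60.1 = 6010
Adjusted estimate = 43,016 / 580 = 74.1655 → 74.2%.

74.2%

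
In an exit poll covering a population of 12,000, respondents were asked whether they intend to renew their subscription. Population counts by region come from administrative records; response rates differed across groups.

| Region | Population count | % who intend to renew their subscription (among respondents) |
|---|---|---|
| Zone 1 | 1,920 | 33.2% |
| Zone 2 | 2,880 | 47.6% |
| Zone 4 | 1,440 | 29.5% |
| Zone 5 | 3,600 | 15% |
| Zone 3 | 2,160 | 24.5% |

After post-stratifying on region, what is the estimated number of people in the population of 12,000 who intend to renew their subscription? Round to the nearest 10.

Estimated count per cell = population count × respondent percentage:
  Zone 1: 1,920 × 33.2% = 637.44
  Zone 2: 2,880 × 47.6% = 1370.88
  Zone 4: 1,440 × 29.5% = 424.8
  Zone 5: 3,600 × 15% = 540
  Zone 3: 2,160 × 24.5% = 529.2
Estimated total = 3502.32 → 3,500.

3,500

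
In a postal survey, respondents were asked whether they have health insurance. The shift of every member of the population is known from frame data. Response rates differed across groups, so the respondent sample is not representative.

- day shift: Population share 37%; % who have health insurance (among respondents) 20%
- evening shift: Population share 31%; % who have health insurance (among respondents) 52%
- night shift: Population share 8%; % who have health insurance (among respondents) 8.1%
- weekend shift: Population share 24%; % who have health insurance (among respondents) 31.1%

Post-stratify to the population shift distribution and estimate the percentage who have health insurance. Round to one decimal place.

Weight each group's respondent value by its population share:
  day shift: 0.37 × 20 = 7.4
  evening shift: 0.31 × 52 = 16.12
  night shift: 0.08 × 8.1 = 0.648
  weekend shift: 0.24 × 31.1 = 7.464
Post-stratified estimate = 31.632 → 31.6%.

31.6%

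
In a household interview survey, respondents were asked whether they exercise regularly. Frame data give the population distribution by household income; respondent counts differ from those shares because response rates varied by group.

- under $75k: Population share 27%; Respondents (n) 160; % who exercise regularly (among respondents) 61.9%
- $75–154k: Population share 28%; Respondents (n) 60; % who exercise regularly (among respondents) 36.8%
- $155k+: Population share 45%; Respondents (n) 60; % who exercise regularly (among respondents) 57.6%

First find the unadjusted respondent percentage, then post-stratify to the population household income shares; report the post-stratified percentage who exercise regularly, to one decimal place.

Naive respondent-only estimate (weights = respondent counts):
  (160/280)×61.9 + (60/280)×36.8 + (60/280)×57.6 = 55.6%
Post-stratifying to population shares instead:
  0.27×61.9 + 0.28×36.8 + 0.45×57.6 = 52.937%

52.9%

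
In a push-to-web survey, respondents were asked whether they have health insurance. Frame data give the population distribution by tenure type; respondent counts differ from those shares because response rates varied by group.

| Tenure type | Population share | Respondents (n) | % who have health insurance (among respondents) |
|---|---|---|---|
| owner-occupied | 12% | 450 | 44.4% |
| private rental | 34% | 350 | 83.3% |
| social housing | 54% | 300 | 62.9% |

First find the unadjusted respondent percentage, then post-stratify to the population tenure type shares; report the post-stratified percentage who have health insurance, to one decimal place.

67.6%

Unadjusted (pooled respondent) estimate weights by respondent counts:
  (450/1100)×44.4 + (350/1100)×83.3 + (300/1100)×62.9 = 61.8227%
Post-stratifying to population shares instead:
  0.12×44.4 + 0.34×83.3 + 0.54×62.9 = 67.616%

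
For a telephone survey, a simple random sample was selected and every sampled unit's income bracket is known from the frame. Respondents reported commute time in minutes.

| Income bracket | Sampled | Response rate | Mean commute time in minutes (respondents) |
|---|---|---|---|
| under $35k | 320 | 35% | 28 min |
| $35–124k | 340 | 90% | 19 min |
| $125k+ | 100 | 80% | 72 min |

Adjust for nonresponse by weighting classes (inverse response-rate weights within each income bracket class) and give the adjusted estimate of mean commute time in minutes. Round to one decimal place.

Each respondent's weight = sampled/responded in their class; summing within a class gives n_sampled, so:
  under $35k: 320 × 28 = 8960
  $35–124k: 340 × 19 = 6460
  $125k+: 100 × 72 = 7200
Adjusted estimate = 22,620 / 760 = 29.7632 → 29.8.

29.8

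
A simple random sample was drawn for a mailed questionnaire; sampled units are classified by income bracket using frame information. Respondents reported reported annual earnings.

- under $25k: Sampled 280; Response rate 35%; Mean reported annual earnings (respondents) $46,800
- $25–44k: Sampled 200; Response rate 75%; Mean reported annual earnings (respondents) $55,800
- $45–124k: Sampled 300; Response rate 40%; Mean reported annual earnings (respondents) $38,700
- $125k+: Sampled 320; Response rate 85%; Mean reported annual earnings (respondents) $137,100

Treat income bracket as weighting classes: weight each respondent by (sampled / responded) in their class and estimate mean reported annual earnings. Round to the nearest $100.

Weighting each respondent by the inverse class response rate inflates each class back to its sampled size, so the class weight is n_sampled:
  under $25k: 280 × 46,800 = 13,104,000
  $25–44k: 200 × 55,800 = 11,160,000
  $45–124k: 300 × 38,700 = 11,610,000
  $125k+: 320 × 137,100 = 43,872,000
Adjusted estimate = 79,746,000 / 1,100 = 72496.4 → $72,500.

$72,500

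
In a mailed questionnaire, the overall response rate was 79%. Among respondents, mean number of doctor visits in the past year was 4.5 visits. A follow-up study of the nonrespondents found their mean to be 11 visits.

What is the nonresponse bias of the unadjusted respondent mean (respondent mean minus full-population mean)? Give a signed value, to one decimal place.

-1.4

Nonresponse fraction = 1 − 0.79 = 0.21.
Bias = (nonresponse fraction) × (respondent mean − nonrespondent mean)
     = 0.21 × (4.5 − 11) = 0.21 × -6.5 = -1.365.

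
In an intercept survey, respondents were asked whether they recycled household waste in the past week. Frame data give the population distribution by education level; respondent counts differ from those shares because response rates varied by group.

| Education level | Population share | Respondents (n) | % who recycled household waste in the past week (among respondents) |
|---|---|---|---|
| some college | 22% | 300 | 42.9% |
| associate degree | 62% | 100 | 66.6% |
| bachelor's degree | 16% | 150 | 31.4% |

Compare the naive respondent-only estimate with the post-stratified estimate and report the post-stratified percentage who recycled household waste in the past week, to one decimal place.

55.8%

Naive respondent-only estimate (weights = respondent counts):
  (300/550)×42.9 + (100/550)×66.6 + (150/550)×31.4 = 44.0727%
Reweighting by population education level shares:
  0.22×42.9 + 0.62×66.6 + 0.16×31.4 = 55.754%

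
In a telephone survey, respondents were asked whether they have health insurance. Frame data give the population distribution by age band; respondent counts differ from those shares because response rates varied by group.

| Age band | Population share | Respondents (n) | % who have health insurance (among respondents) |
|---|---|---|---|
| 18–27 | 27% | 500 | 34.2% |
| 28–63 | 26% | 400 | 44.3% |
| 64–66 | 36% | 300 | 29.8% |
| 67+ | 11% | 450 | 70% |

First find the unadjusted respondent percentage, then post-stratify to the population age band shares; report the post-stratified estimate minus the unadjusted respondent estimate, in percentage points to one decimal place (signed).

-6.4 percentage points

Naive respondent-only estimate (weights = respondent counts):
  (500/1650)×34.2 + (400/1650)×44.3 + (300/1650)×29.8 + (450/1650)×70 = 45.6121%
Reweighting by population age band shares:
  0.27×34.2 + 0.26×44.3 + 0.36×29.8 + 0.11×70 = 39.18%
Difference = 39.18 − 45.6121 = -6.4321 pp.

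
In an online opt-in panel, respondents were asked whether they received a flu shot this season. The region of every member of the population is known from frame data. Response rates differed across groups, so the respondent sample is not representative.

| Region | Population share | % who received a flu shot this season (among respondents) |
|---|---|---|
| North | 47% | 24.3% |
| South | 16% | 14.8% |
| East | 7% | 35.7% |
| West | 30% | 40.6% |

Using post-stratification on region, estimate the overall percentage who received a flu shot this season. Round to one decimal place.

28.5%

Post-stratification weights by population share, not respondent share:
  North: 0.47 × 24.3 = 11.421
  South: 0.16 × 14.8 = 2.368
  East: 0.07 × 35.7 = 2.499
  West: 0.3 × 40.6 = 12.18
Post-stratified estimate = 28.468 → 28.5%.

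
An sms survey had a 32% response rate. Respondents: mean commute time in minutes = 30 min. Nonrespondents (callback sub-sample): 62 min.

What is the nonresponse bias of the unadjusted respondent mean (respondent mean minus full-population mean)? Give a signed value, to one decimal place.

Nonresponse fraction = 1 − 0.32 = 0.68.
Bias = (nonresponse fraction) × (respondent mean − nonrespondent mean)
     = 0.68 × (30 − 62) = 0.68 × -32 = -21.76.

-21.8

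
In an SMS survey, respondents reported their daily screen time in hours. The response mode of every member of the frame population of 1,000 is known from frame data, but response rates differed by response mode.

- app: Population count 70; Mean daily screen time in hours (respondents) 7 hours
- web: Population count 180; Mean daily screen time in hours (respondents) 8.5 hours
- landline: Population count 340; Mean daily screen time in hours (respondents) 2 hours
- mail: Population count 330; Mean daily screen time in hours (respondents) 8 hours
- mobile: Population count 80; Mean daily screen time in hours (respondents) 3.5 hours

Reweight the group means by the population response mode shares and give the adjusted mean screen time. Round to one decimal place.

Reweight to the known response mode distribution:
  app: (70/1,000) × 7 = 0.49
  web: (180/1,000) × 8.5 = 1.53
  landline: (340/1,000) × 2 = 0.68
  mail: (330/1,000) × 8 = 2.64
  mobile: (80/1,000) × 3.5 = 0.28
Post-stratified estimate = 5.62 → 5.6.

5.6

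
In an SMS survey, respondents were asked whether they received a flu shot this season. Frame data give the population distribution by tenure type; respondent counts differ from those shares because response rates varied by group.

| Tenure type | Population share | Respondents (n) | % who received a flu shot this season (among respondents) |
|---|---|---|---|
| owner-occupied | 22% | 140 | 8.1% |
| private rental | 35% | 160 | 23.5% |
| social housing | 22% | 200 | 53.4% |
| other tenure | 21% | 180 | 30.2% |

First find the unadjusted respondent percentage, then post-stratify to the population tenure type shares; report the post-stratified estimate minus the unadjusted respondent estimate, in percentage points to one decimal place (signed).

Naive respondent-only estimate (weights = respondent counts):
  (140/680)×8.1 + (160/680)×23.5 + (200/680)×53.4 + (180/680)×30.2 = 30.8971%
Post-stratified estimate weights by population shares:
  0.22×8.1 + 0.35×23.5 + 0.22×53.4 + 0.21×30.2 = 28.097%
Difference = 28.097 − 30.8971 = -2.8001 pp.

-2.8 percentage points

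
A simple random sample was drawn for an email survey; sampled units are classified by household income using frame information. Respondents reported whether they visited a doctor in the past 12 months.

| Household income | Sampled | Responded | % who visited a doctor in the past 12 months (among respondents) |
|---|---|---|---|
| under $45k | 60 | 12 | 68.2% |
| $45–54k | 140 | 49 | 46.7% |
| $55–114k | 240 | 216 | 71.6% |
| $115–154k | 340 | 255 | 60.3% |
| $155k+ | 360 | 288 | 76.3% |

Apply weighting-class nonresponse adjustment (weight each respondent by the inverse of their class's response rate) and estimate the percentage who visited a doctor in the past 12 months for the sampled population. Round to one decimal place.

Class response rates: under $45k 12/60 = 20%, $45–54k 49/140 = 35%, $55–114k 216/240 = 90%, $115–154k 255/340 = 75%, $155k+ 288/360 = 80%.
Each respondent's weight = sampled/responded in their class; summing within a class gives n_sampled, so:
  under $45k: 60 × 68.2 = 4092
  $45–54k: 140 × 46.7 = 6538
  $55–114k: 240 × 71.6 = 17,184
  $115–154k: 340 × 60.3 = 20,502
  $155k+: 360 × 76.3 = 27,468
Adjusted estimate = 75,784 / 1,140 = 66.4772 → 66.5%.

66.5%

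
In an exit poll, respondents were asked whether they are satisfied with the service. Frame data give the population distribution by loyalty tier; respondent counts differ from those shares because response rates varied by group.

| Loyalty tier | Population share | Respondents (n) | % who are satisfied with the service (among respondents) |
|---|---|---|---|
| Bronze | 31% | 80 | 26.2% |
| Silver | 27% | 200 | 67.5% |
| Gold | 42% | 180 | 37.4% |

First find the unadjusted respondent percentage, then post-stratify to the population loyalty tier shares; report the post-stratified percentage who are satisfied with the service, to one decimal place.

Naive respondent-only estimate (weights = respondent counts):
  (80/460)×26.2 + (200/460)×67.5 + (180/460)×37.4 = 48.5391%
Post-stratifying to population shares instead:
  0.31×26.2 + 0.27×67.5 + 0.42×37.4 = 42.055%

42.1%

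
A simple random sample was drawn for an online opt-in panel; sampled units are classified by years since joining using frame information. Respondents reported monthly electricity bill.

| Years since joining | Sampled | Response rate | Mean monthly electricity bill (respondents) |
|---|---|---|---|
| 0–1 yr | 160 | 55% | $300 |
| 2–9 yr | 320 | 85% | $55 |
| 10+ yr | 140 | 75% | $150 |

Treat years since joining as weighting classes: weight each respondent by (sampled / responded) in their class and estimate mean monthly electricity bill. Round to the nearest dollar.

With weight = n_sampled/n_responded per class, the weighted class total is n_sampled:
  0–1 yr: 160 × 300 = 48,000
  2–9 yr: 320 × 55 = 17,600
  10+ yr: 140 × 150 = 21,000
Adjusted estimate = 86,600 / 620 = 139.677 → $140.

$140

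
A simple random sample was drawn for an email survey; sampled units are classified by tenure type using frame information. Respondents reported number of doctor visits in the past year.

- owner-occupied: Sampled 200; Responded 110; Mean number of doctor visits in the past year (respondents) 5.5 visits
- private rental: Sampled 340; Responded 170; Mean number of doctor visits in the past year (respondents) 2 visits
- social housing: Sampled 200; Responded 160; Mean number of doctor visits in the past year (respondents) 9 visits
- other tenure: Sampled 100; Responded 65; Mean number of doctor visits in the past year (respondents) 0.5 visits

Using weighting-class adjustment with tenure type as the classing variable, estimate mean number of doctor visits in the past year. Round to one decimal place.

Response rates by class: owner-occupied 110/200 = 55%, private rental 170/340 = 50%, social housing 160/200 = 80%, other tenure 65/100 = 65%.
With weight = n_sampled/n_responded per class, the weighted class total is n_sampled:
  owner-occupied: 200 × 5.5 = 1100
  private rental: 340 × 2 = 680
  social housing: 200 × 9 = 1800
  other tenure: 100 × 0.5 = 50
Adjusted estimate = 3630 / 840 = 4.32143 → 4.3.

4.3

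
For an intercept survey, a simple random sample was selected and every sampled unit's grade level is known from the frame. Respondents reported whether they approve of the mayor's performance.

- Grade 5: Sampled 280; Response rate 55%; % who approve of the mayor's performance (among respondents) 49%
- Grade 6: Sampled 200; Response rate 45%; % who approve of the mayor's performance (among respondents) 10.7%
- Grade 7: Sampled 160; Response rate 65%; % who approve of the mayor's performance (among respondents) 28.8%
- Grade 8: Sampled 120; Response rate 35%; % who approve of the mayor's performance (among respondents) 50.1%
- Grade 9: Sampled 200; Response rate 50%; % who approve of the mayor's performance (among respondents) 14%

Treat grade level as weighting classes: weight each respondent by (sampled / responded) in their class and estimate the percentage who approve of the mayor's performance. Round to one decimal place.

30.5%

Weighting each respondent by the inverse class response rate inflates each class back to its sampled size, so the class weight is n_sampled:
  Grade 5: 280 × 49 = 13,720
  Grade 6: 200 × 10.7 = 2140
  Grade 7: 160 × 28.8 = 4608
  Grade 8: 120 × 50.1 = 6012
  Grade 9: 200 × 14 = 2800
Adjusted estimate = 29,280 / 960 = 30.5 → 30.5%.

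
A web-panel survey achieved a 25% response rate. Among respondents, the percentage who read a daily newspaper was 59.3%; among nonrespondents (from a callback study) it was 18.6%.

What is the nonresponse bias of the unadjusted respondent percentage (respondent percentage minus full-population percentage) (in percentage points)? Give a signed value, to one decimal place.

+30.5 percentage points

Nonresponse fraction = 1 − 0.25 = 0.75.
Bias = (nonresponse fraction) × (respondent percentage − nonrespondent percentage)
     = 0.75 × (59.3 − 18.6) = 0.75 × 40.7 = 30.525.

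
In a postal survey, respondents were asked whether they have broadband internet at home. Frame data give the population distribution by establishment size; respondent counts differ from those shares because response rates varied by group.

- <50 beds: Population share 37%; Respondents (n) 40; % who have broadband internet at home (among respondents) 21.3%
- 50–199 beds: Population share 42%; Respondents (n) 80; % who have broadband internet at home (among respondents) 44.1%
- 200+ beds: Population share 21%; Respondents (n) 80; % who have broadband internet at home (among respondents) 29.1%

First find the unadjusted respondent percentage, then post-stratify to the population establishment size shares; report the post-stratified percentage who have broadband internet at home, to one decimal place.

32.5%

Without adjustment, the pooled respondent share is:
  (40/200)×21.3 + (80/200)×44.1 + (80/200)×29.1 = 33.54%
Post-stratifying to population shares instead:
  0.37×21.3 + 0.42×44.1 + 0.21×29.1 = 32.514%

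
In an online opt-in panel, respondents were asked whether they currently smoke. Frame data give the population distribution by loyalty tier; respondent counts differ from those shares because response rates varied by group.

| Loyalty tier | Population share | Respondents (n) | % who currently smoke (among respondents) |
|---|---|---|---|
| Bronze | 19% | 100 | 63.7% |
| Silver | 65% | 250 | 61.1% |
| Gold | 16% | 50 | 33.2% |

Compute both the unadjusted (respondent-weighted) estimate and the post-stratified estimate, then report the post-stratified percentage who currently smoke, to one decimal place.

57.1%

Without adjustment, the pooled respondent share is:
  (100/400)×63.7 + (250/400)×61.1 + (50/400)×33.2 = 58.2625%
Post-stratified estimate weights by population shares:
  0.19×63.7 + 0.65×61.1 + 0.16×33.2 = 57.13%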